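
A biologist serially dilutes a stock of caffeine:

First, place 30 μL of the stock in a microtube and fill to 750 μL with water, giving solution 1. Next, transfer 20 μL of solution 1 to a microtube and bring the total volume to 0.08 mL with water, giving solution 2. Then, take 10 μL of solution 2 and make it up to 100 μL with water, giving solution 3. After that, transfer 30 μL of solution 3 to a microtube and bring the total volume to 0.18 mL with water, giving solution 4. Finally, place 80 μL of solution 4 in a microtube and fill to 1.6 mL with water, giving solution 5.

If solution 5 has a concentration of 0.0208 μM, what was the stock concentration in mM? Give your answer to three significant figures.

Step 1: 30 μL brought to 750 μL → factor 750/30 = 25
Step 2: 20 μL brought to 0.08 mL → factor 80/20 = 4
Step 3: 10 μL brought to 100 μL → factor 100/10 = 10
Step 4: 30 μL brought to 0.18 mL → factor 180/30 = 6
Step 5: 80 μL brought to 1.6 mL → factor 1600/80 = 20
Overall dilution factor = 25 × 4 × 10 × 6 × 20 = 1.2 × 10^5
Stock = 0.0208 μM × 1.2 × 10^5 = 2496 μM = 2.50 mM

2.50 mM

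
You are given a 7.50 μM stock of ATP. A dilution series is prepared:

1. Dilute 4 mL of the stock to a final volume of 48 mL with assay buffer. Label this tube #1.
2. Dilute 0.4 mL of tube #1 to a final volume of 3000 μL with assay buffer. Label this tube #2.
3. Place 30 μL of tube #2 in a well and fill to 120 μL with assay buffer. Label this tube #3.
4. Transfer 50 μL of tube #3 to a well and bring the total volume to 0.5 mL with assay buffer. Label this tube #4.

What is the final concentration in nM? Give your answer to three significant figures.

2.08 nM

Step 1: 4 mL brought to 48 mL → factor 48/4 = 12
Step 2: 0.4 mL brought to 3000 μL → factor 3/0.4 = 7.5
Step 3: 30 μL brought to 120 μL → factor 120/30 = 4
Step 4: 50 μL brought to 0.5 mL → factor 500/50 = 10
Overall dilution factor = 12 × 7.5 × 4 × 10 = 3600
Final = 7.50 μM / 3600 = 0.002083 μM = 2.08 nM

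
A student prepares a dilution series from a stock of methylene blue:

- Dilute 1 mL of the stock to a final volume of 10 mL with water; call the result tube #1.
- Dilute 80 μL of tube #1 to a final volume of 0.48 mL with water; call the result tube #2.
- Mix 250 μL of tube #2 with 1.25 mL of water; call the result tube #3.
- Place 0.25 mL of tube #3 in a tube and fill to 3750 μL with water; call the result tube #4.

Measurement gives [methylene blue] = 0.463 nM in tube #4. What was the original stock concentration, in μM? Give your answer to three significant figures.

Step 1: 1 mL brought to 10 mL → factor 10/1 = 10
Step 2: 80 μL brought to 0.48 mL → factor 480/80 = 6
Step 3: 250 μL + 1.25 mL = 1500 μL total → factor 1500/250 = 6
Step 4: 0.25 mL brought to 3750 μL → factor 3.75/0.25 = 15
Overall dilution factor = 10 × 6 × 6 × 15 = 5400
Stock = 0.463 nM × 5400 = 2500 nM = 2.50 μM

2.50 μM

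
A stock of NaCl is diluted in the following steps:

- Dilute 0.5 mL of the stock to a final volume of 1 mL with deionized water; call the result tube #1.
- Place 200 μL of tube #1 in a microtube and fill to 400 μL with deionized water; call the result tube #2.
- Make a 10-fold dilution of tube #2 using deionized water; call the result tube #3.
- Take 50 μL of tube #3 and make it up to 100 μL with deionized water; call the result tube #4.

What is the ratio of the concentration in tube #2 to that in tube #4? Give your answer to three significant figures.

20.0

Step 1: 0.5 mL brought to 1 mL → factor 1/0.5 = 2
Step 2: 200 μL brought to 400 μL → factor 400/200 = 2
Step 3: 10-fold → factor 10
Step 4: 50 μL brought to 100 μL → factor 100/50 = 2
Dilution factor to tube #2 = 4; to tube #4 = 80
[tube #2]/[tube #4] = (factor to tube #4)/(factor to tube #2) = 80/4 = 20.0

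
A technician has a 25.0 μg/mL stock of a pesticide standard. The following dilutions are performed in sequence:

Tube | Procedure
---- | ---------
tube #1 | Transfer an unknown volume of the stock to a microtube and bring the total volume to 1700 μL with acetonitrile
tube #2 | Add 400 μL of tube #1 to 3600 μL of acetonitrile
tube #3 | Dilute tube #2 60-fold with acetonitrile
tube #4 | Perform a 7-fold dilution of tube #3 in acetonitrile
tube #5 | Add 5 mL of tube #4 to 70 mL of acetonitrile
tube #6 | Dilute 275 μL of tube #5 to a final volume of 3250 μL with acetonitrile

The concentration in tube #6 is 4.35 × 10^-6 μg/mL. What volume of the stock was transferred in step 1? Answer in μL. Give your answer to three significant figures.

Step 1: v brought to 1700 μL → factor = 1700 μL/v
Step 2: 400 μL + 3600 μL = 4000 μL total → factor 4000/400 = 10
Step 3: 60-fold → factor 60
Step 4: 7-fold → factor 7
Step 5: 5 mL + 70 mL = 75 mL total → factor 75/5 = 15
Step 6: 275 μL brought to 3250 μL → factor 3250/275 = 11.818
Product of known-step factors = 7.4455 × 10^5
Overall factor = 25.0 μg/mL / (4.35 × 10^-6 μg/mL) = 5.7471 × 10^6
Step-1 factor = 5.7471 × 10^6 / 7.4455 × 10^5 = 7.719
v = 1700 μL / 7.719 = 220 μL

220 μL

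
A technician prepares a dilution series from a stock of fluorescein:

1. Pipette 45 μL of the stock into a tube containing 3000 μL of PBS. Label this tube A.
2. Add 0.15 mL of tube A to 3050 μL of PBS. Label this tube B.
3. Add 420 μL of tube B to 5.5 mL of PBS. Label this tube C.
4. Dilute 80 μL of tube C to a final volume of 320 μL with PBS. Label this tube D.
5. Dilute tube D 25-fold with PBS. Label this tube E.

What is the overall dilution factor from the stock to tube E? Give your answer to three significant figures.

Step 1: 45 μL + 3000 μL = 3045 μL total → factor 3045/45 = 67.667
Step 2: 0.15 mL + 3050 μL = 3.2 mL total → factor 3.2/0.15 = 21.333
Step 3: 420 μL + 5.5 mL = 5920 μL total → factor 5920/420 = 14.095
Step 4: 80 μL brought to 320 μL → factor 320/80 = 4
Step 5: 25-fold → factor 25
Overall dilution factor = 67.667 × 21.333 × 14.095 × 4 × 25 = 2.0347 × 10^6

2.03 × 10^6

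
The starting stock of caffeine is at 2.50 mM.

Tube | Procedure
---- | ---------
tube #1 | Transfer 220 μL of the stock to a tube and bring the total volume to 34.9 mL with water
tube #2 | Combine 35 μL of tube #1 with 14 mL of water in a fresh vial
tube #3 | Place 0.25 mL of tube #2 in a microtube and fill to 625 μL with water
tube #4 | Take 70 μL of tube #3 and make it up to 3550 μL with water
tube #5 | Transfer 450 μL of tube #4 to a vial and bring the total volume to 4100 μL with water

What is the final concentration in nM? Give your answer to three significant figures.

0.0340 nM

Step 1: 220 μL brought to 34.9 mL → factor 34900/220 = 158.64
Step 2: 35 μL + 14 mL = 14035 μL total → factor 14035/35 = 401
Step 3: 0.25 mL brought to 625 μL → factor 0.625/0.25 = 2.5
Step 4: 70 μL brought to 3550 μL → factor 3550/70 = 50.714
Step 5: 450 μL brought to 4100 μL → factor 4100/450 = 9.1111
Overall dilution factor = 158.64 × 401 × 2.5 × 50.714 × 9.1111 = 7.3483 × 10^7
Final = 2.50 mM / 7.3483 × 10^7 = 3.402 × 10^-8 mM = 0.0340 nM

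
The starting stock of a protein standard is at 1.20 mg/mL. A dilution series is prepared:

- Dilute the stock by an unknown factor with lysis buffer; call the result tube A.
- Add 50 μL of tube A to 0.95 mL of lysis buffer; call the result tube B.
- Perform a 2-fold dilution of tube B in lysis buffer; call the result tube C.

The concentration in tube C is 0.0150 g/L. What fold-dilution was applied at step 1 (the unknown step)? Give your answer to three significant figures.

Step 1: unknown factor x
Step 2: 50 μL + 0.95 mL = 1000 μL total → factor 1000/50 = 20
Step 3: 2-fold → factor 2
Product of known-step factors = 40
Overall factor = 1.20 mg/mL / (0.0150 g/L) = 80
x = 80 / 40 = 2.00

2.00-fold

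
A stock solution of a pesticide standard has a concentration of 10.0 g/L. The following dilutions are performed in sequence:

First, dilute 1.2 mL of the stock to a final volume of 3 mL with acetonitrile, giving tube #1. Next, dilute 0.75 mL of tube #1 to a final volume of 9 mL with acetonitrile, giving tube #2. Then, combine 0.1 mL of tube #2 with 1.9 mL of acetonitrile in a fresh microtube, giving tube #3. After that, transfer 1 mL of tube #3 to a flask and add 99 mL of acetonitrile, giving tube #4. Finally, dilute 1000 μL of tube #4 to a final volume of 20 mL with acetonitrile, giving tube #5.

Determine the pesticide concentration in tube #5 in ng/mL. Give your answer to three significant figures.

Step 1: 1.2 mL brought to 3 mL → factor 3/1.2 = 2.5
Step 2: 0.75 mL brought to 9 mL → factor 9/0.75 = 12
Step 3: 0.1 mL + 1.9 mL = 2 mL total → factor 2/0.1 = 20
Step 4: 1 mL + 99 mL = 100 mL total → factor 100/1 = 100
Step 5: 1000 μL brought to 20 mL → factor 20000/1000 = 20
Overall dilution factor = 2.5 × 12 × 20 × 100 × 20 = 1.2 × 10^6
Final = 10.0 g/L / 1.2 × 10^6 = 8.333 × 10^-6 g/L = 8.33 ng/mL

8.33 ng/mL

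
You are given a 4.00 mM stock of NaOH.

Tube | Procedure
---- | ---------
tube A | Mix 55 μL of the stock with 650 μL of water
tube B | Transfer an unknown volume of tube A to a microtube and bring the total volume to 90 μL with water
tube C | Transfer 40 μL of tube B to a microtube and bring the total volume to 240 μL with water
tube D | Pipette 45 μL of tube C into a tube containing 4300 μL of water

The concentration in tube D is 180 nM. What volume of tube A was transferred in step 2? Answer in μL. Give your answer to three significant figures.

Step 1: 55 μL + 650 μL = 705 μL total → factor 705/55 = 12.818
Step 2: v brought to 90 μL → factor = 90 μL/v
Step 3: 40 μL brought to 240 μL → factor 240/40 = 6
Step 4: 45 μL + 4300 μL = 4345 μL total → factor 4345/45 = 96.556
Product of known-step factors = 7426
Overall factor = 4.00 mM / (180 nM) = 22222
Step-2 factor = 22222 / 7426 = 2.9925
v = 90 μL / 2.9925 = 30.1 μL

30.1 μL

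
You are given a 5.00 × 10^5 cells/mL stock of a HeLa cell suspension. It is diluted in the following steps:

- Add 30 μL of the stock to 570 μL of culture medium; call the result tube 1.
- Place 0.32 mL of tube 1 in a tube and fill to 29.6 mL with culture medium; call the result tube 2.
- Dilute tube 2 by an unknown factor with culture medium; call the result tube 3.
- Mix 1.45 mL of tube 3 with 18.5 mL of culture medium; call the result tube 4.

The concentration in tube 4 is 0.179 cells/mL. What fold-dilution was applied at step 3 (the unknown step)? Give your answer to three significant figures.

Step 1: 30 μL + 570 μL = 600 μL total → factor 600/30 = 20
Step 2: 0.32 mL brought to 29.6 mL → factor 29.6/0.32 = 92.5
Step 3: unknown factor x
Step 4: 1.45 mL + 18.5 mL = 19.95 mL total → factor 19.95/1.45 = 13.759
Product of known-step factors = 25453
Overall factor = 5.00 × 10^5 cells/mL / (0.179 cells/mL) = 2.7933 × 10^6
x = 2.7933 × 10^6 / 25453 = 110

110-fold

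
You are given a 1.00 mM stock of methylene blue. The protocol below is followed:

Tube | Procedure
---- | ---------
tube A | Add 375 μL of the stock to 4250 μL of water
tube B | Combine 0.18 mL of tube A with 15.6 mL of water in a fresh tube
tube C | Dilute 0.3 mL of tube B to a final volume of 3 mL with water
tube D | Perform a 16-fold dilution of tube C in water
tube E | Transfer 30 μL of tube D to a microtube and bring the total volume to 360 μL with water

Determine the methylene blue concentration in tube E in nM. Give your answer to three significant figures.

Step 1: 375 μL + 4250 μL = 4625 μL total → factor 4625/375 = 12.333
Step 2: 0.18 mL + 15.6 mL = 15.78 mL total → factor 15.78/0.18 = 87.667
Step 3: 0.3 mL brought to 3 mL → factor 3/0.3 = 10
Step 4: 16-fold → factor 16
Step 5: 30 μL brought to 360 μL → factor 360/30 = 12
Overall dilution factor = 12.333 × 87.667 × 10 × 16 × 12 = 2.0759 × 10^6
Final = 1.00 mM / 2.0759 × 10^6 = 4.817 × 10^-7 mM = 0.482 nM

0.482 nM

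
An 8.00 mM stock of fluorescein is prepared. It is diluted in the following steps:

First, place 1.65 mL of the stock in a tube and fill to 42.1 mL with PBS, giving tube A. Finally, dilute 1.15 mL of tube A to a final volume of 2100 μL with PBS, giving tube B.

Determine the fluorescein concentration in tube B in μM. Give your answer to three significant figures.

172 μM

Step 1: 1.65 mL brought to 42.1 mL → factor 42.1/1.65 = 25.515
Step 2: 1.15 mL brought to 2100 μL → factor 2.1/1.15 = 1.8261
Overall dilution factor = 25.515 × 1.8261 = 46.593
Final = 8.00 mM / 46.593 = 0.1717 mM = 172 μM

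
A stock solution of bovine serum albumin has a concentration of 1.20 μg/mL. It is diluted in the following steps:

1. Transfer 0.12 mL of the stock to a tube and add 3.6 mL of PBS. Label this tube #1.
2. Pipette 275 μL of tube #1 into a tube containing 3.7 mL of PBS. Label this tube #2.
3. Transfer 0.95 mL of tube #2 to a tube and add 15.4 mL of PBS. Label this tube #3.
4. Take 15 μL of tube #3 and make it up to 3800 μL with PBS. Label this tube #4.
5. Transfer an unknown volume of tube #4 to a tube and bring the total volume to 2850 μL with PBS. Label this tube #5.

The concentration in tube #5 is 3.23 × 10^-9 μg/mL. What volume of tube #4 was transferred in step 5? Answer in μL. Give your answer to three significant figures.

15.0 μL

Step 1: 0.12 mL + 3.6 mL = 3.72 mL total → factor 3.72/0.12 = 31
Step 2: 275 μL + 3.7 mL = 3975 μL total → factor 3975/275 = 14.455
Step 3: 0.95 mL + 15.4 mL = 16.35 mL total → factor 16.35/0.95 = 17.211
Step 4: 15 μL brought to 3800 μL → factor 3800/15 = 253.33
Step 5: v brought to 2850 μL → factor = 2850 μL/v
Product of known-step factors = 1.9537 × 10^6
Overall factor = 1.20 μg/mL / (3.23 × 10^-9 μg/mL) = 3.7152 × 10^8
Step-5 factor = 3.7152 × 10^8 / 1.9537 × 10^6 = 190.16
v = 2850 μL / 190.16 = 15.0 μL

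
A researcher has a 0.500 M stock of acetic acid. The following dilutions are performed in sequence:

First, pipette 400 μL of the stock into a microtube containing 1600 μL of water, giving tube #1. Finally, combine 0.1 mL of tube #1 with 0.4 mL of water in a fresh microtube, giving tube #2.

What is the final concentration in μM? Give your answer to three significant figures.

Step 1: 400 μL + 1600 μL = 2000 μL total → factor 2000/400 = 5
Step 2: 0.1 mL + 0.4 mL = 0.5 mL total → factor 0.5/0.1 = 5
Overall dilution factor = 5 × 5 = 25
Final = 0.500 M / 25 = 0.02000 M = 2.00 × 10^4 μM

2.00 × 10^4 μM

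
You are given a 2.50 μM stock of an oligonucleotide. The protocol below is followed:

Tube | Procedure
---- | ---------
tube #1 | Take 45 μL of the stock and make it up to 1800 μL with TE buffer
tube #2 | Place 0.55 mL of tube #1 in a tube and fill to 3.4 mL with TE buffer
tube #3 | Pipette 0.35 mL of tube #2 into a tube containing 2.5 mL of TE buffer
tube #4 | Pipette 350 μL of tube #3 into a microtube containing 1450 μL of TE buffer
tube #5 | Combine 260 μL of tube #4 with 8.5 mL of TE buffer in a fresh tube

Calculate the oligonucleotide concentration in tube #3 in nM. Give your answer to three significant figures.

1.24 nM

Step 1: 45 μL brought to 1800 μL → factor 1800/45 = 40
Step 2: 0.55 mL brought to 3.4 mL → factor 3.4/0.55 = 6.1818
Step 3: 0.35 mL + 2.5 mL = 2.85 mL total → factor 2.85/0.35 = 8.1429
Dilution factor through tube #3 = 40 × 6.1818 × 8.1429 = 2013.5
[tube #3] = 2.50 μM / 2013.5 = 0.001242 μM = 1.24 nM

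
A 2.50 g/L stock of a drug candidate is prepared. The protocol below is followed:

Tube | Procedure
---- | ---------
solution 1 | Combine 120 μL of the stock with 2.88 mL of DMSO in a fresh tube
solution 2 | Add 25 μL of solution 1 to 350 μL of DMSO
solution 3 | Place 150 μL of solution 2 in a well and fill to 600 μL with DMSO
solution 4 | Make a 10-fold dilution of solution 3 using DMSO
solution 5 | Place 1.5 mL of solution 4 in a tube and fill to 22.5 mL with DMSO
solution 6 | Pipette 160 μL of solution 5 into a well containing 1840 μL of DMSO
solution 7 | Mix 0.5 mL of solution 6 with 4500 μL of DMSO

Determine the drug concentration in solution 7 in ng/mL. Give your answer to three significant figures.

Step 1: 120 μL + 2.88 mL = 3000 μL total → factor 3000/120 = 25
Step 2: 25 μL + 350 μL = 375 μL total → factor 375/25 = 15
Step 3: 150 μL brought to 600 μL → factor 600/150 = 4
Step 4: 10-fold → factor 10
Step 5: 1.5 mL brought to 22.5 mL → factor 22.5/1.5 = 15
Step 6: 160 μL + 1840 μL = 2000 μL total → factor 2000/160 = 12.5
Step 7: 0.5 mL + 4500 μL = 5 mL total → factor 5/0.5 = 10
Overall dilution factor = 25 × 15 × 4 × 10 × 15 × 12.5 × 10 = 2.8125 × 10^7
Final = 2.50 g/L / 2.8125 × 10^7 = 8.889 × 10^-8 g/L = 0.0889 ng/mL

0.0889 ng/mL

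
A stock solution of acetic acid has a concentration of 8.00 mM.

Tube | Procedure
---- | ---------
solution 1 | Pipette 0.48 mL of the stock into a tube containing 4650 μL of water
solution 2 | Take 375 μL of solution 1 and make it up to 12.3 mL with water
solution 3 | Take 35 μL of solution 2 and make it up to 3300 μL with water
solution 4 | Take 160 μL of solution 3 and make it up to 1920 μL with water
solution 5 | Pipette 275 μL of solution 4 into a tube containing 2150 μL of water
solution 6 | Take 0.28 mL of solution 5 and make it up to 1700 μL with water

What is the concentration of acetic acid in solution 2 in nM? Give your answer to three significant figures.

2.28 × 10^4 nM

Step 1: 0.48 mL + 4650 μL = 5.13 mL total → factor 5.13/0.48 = 10.688
Step 2: 375 μL brought to 12.3 mL → factor 12300/375 = 32.8
Dilution factor through solution 2 = 10.688 × 32.8 = 350.55
[solution 2] = 8.00 mM / 350.55 = 0.02282 mM = 2.28 × 10^4 nM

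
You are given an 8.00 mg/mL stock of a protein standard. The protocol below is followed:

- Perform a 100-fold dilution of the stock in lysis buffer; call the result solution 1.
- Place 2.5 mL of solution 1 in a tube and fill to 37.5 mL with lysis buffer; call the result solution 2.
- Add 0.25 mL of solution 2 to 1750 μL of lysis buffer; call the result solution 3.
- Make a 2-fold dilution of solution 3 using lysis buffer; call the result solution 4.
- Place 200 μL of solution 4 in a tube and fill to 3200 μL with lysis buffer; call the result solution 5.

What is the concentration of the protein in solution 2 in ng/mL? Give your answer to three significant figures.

5.33 × 10^3 ng/mL

Step 1: 100-fold → factor 100
Step 2: 2.5 mL brought to 37.5 mL → factor 37.5/2.5 = 15
Dilution factor through solution 2 = 100 × 15 = 1500
[solution 2] = 8.00 mg/mL / 1500 = 0.005333 mg/mL = 5.33 × 10^3 ng/mL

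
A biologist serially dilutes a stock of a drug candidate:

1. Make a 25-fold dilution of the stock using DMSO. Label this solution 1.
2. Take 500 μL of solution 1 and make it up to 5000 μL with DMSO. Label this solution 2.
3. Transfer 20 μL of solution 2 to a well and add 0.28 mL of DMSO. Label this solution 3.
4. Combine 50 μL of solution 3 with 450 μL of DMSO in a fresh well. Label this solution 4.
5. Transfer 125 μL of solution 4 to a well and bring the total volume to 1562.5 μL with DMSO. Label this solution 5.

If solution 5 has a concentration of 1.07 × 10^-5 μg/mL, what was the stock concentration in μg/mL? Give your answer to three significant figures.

5.02 μg/mL

Step 1: 25-fold → factor 25
Step 2: 500 μL brought to 5000 μL → factor 5000/500 = 10
Step 3: 20 μL + 0.28 mL = 300 μL total → factor 300/20 = 15
Step 4: 50 μL + 450 μL = 500 μL total → factor 500/50 = 10
Step 5: 125 μL brought to 1562.5 μL → factor 1562.5/125 = 12.5
Overall dilution factor = 25 × 10 × 15 × 10 × 12.5 = 4.6875 × 10^5
Stock = 1.07 × 10^-5 μg/mL × 4.6875 × 10^5 = 5.02 μg/mL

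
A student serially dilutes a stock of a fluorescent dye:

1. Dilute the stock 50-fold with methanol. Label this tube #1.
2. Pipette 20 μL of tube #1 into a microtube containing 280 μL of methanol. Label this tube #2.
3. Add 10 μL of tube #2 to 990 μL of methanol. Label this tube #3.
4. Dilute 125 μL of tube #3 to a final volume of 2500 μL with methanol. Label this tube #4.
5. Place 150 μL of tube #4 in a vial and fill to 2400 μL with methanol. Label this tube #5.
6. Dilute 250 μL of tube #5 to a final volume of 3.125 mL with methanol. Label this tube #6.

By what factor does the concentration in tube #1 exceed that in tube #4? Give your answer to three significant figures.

3.00 × 10^4

Step 1: 50-fold → factor 50
Step 2: 20 μL + 280 μL = 300 μL total → factor 300/20 = 15
Step 3: 10 μL + 990 μL = 1000 μL total → factor 1000/10 = 100
Step 4: 125 μL brought to 2500 μL → factor 2500/125 = 20
Dilution factor to tube #1 = 50; to tube #4 = 1.5 × 10^6
[tube #1]/[tube #4] = (factor to tube #4)/(factor to tube #1) = 1.5 × 10^6/50 = 3.00 × 10^4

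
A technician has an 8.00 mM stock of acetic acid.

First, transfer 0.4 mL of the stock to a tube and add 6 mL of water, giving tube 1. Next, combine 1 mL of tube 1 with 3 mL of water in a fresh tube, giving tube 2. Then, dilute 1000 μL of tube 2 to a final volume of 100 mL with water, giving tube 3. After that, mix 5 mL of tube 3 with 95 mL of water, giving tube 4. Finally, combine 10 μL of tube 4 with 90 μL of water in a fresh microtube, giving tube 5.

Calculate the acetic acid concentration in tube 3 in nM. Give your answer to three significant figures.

Step 1: 0.4 mL + 6 mL = 6.4 mL total → factor 6.4/0.4 = 16
Step 2: 1 mL + 3 mL = 4 mL total → factor 4/1 = 4
Step 3: 1000 μL brought to 100 mL → factor 1 × 10^5/1000 = 100
Dilution factor through tube 3 = 16 × 4 × 100 = 6400
[tube 3] = 8.00 mM / 6400 = 0.001250 mM = 1.25 × 10^3 nM

1.25 × 10^3 nM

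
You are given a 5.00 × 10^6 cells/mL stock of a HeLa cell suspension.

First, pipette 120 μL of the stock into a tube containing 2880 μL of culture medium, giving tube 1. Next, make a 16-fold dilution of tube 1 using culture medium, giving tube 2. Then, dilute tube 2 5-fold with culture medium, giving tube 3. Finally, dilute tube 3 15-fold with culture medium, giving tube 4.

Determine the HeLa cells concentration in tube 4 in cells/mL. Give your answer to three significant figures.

Step 1: 120 μL + 2880 μL = 3000 μL total → factor 3000/120 = 25
Step 2: 16-fold → factor 16
Step 3: 5-fold → factor 5
Step 4: 15-fold → factor 15
Overall dilution factor = 25 × 16 × 5 × 15 = 30000
Final = 5.00 × 10^6 cells/mL / 30000 = 167 cells/mL

167 cells/mL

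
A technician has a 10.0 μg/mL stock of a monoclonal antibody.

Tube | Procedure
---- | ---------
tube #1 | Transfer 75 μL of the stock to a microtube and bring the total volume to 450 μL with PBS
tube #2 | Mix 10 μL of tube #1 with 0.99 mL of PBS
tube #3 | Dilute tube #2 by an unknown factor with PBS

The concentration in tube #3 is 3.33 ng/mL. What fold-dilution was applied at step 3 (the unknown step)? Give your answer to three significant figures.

5.01-fold

Step 1: 75 μL brought to 450 μL → factor 450/75 = 6
Step 2: 10 μL + 0.99 mL = 1000 μL total → factor 1000/10 = 100
Step 3: unknown factor x
Product of known-step factors = 600
Overall factor = 10.0 μg/mL / (3.33 ng/mL) = 3003
x = 3003 / 600 = 5.01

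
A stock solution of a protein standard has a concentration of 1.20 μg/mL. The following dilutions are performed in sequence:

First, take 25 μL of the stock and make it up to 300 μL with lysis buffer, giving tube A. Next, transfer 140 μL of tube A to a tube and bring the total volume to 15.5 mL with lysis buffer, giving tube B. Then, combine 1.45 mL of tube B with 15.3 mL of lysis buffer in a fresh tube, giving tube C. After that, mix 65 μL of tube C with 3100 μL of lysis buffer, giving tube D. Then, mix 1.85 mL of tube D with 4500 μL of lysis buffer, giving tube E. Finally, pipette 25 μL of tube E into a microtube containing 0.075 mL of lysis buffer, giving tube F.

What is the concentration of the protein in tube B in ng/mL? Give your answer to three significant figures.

0.903 ng/mL

Step 1: 25 μL brought to 300 μL → factor 300/25 = 12
Step 2: 140 μL brought to 15.5 mL → factor 15500/140 = 110.71
Dilution factor through tube B = 12 × 110.71 = 1328.6
[tube B] = 1.20 μg/mL / 1328.6 = 0.0009032 μg/mL = 0.903 ng/mL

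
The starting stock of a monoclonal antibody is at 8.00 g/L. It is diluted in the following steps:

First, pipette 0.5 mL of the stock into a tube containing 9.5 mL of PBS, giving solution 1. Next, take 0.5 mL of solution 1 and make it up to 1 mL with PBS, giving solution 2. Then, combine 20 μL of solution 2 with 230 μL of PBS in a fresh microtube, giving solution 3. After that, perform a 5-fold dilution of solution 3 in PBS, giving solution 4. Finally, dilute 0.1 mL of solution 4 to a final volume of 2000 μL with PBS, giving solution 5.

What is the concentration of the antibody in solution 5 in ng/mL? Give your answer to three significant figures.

160 ng/mL

Step 1: 0.5 mL + 9.5 mL = 10 mL total → factor 10/0.5 = 20
Step 2: 0.5 mL brought to 1 mL → factor 1/0.5 = 2
Step 3: 20 μL + 230 μL = 250 μL total → factor 250/20 = 12.5
Step 4: 5-fold → factor 5
Step 5: 0.1 mL brought to 2000 μL → factor 2/0.1 = 20
Overall dilution factor = 20 × 2 × 12.5 × 5 × 20 = 50000
Final = 8.00 g/L / 50000 = 0.0001600 g/L = 160 ng/mL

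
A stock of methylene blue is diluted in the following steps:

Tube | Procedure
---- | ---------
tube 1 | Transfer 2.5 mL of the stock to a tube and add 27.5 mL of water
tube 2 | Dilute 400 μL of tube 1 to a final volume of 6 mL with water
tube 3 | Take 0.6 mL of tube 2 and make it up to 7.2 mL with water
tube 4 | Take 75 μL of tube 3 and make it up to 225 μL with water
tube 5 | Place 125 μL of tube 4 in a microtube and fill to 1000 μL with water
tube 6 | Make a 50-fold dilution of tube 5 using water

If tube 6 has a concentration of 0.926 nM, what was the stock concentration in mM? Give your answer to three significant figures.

2.40 mM

Step 1: 2.5 mL + 27.5 mL = 30 mL total → factor 30/2.5 = 12
Step 2: 400 μL brought to 6 mL → factor 6000/400 = 15
Step 3: 0.6 mL brought to 7.2 mL → factor 7.2/0.6 = 12
Step 4: 75 μL brought to 225 μL → factor 225/75 = 3
Step 5: 125 μL brought to 1000 μL → factor 1000/125 = 8
Step 6: 50-fold → factor 50
Overall dilution factor = 12 × 15 × 12 × 3 × 8 × 50 = 2.592 × 10^6
Stock = 0.926 nM × 2.592 × 10^6 = 2.400 × 10^6 nM = 2.40 mM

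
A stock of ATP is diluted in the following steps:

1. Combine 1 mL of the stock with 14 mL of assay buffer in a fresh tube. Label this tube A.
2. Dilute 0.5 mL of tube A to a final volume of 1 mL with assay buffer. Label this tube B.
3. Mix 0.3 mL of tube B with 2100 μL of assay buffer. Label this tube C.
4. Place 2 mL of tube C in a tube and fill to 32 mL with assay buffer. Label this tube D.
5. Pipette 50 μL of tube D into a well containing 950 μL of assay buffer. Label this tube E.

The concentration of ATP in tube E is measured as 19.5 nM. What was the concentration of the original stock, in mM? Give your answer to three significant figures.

1.50 mM

Step 1: 1 mL + 14 mL = 15 mL total → factor 15/1 = 15
Step 2: 0.5 mL brought to 1 mL → factor 1/0.5 = 2
Step 3: 0.3 mL + 2100 μL = 2.4 mL total → factor 2.4/0.3 = 8
Step 4: 2 mL brought to 32 mL → factor 32/2 = 16
Step 5: 50 μL + 950 μL = 1000 μL total → factor 1000/50 = 20
Overall dilution factor = 15 × 2 × 8 × 16 × 20 = 76800
Stock = 19.5 nM × 76800 = 1.498 × 10^6 nM = 1.50 mM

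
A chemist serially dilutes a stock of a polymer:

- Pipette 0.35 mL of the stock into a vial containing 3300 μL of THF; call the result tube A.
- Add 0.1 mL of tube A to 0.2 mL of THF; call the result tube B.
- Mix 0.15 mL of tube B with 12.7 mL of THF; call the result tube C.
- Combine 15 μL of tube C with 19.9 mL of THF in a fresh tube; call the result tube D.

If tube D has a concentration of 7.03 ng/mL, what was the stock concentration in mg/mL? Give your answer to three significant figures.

25.0 mg/mL

Step 1: 0.35 mL + 3300 μL = 3.65 mL total → factor 3.65/0.35 = 10.429
Step 2: 0.1 mL + 0.2 mL = 0.3 mL total → factor 0.3/0.1 = 3
Step 3: 0.15 mL + 12.7 mL = 12.85 mL total → factor 12.85/0.15 = 85.667
Step 4: 15 μL + 19.9 mL = 19915 μL total → factor 19915/15 = 1327.7
Overall dilution factor = 10.429 × 3 × 85.667 × 1327.7 = 3.5583 × 10^6
Stock = 7.03 ng/mL × 3.5583 × 10^6 = 2.502 × 10^7 ng/mL = 25.0 mg/mL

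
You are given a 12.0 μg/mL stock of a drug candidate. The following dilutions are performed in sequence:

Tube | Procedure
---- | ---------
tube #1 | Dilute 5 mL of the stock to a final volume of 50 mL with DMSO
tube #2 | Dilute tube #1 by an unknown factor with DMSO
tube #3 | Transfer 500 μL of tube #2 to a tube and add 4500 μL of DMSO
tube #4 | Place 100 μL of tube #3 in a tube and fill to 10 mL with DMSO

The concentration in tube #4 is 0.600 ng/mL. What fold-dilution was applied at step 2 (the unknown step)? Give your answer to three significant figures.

2.00-fold

Step 1: 5 mL brought to 50 mL → factor 50/5 = 10
Step 2: unknown factor x
Step 3: 500 μL + 4500 μL = 5000 μL total → factor 5000/500 = 10
Step 4: 100 μL brought to 10 mL → factor 10000/100 = 100
Product of known-step factors = 10000
Overall factor = 12.0 μg/mL / (0.600 ng/mL) = 20000
x = 20000 / 10000 = 2.00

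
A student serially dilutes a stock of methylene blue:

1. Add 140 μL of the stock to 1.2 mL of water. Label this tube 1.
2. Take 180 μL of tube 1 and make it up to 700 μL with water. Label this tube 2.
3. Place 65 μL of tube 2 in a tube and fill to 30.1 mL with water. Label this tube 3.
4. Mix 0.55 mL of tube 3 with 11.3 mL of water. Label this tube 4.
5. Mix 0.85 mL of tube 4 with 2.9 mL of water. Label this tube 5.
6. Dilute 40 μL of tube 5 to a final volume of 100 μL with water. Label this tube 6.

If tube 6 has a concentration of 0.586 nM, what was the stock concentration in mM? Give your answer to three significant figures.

2.40 mM

Step 1: 140 μL + 1.2 mL = 1340 μL total → factor 1340/140 = 9.5714
Step 2: 180 μL brought to 700 μL → factor 700/180 = 3.8889
Step 3: 65 μL brought to 30.1 mL → factor 30100/65 = 463.08
Step 4: 0.55 mL + 11.3 mL = 11.85 mL total → factor 11.85/0.55 = 21.545
Step 5: 0.85 mL + 2.9 mL = 3.75 mL total → factor 3.75/0.85 = 4.4118
Step 6: 40 μL brought to 100 μL → factor 100/40 = 2.5
Overall dilution factor = 9.5714 × 3.8889 × 463.08 × 21.545 × 4.4118 × 2.5 = 4.096 × 10^6
Stock = 0.586 nM × 4.096 × 10^6 = 2.400 × 10^6 nM = 2.40 mM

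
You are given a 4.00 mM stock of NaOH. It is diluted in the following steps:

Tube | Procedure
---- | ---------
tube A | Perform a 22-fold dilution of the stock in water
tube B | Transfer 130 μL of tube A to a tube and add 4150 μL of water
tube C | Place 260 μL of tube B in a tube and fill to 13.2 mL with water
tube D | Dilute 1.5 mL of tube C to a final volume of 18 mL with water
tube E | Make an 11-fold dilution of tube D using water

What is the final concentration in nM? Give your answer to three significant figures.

0.824 nM

Step 1: 22-fold → factor 22
Step 2: 130 μL + 4150 μL = 4280 μL total → factor 4280/130 = 32.923
Step 3: 260 μL brought to 13.2 mL → factor 13200/260 = 50.769
Step 4: 1.5 mL brought to 18 mL → factor 18/1.5 = 12
Step 5: 11-fold → factor 11
Overall dilution factor = 22 × 32.923 × 50.769 × 12 × 11 = 4.854 × 10^6
Final = 4.00 mM / 4.854 × 10^6 = 8.241 × 10^-7 mM = 0.824 nM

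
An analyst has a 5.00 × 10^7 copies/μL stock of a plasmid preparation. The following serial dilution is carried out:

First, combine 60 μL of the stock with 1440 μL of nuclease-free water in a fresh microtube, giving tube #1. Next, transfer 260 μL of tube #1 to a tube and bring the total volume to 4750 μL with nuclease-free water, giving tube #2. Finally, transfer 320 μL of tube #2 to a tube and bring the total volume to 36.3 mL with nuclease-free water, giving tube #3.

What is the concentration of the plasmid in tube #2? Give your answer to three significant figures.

1.09 × 10^5 copies/μL

Step 1: 60 μL + 1440 μL = 1500 μL total → factor 1500/60 = 25
Step 2: 260 μL brought to 4750 μL → factor 4750/260 = 18.269
Dilution factor through tube #2 = 25 × 18.269 = 456.73
[tube #2] = 5.00 × 10^7 copies/μL / 456.73 = 1.09 × 10^5 copies/μL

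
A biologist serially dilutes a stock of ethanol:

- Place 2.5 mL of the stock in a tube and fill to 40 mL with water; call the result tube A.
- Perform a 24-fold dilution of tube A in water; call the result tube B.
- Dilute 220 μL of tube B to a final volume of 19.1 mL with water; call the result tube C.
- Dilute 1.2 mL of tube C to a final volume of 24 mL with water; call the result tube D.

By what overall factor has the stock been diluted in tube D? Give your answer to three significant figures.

Step 1: 2.5 mL brought to 40 mL → factor 40/2.5 = 16
Step 2: 24-fold → factor 24
Step 3: 220 μL brought to 19.1 mL → factor 19100/220 = 86.818
Step 4: 1.2 mL brought to 24 mL → factor 24/1.2 = 20
Overall dilution factor = 16 × 24 × 86.818 × 20 = 6.6676 × 10^5

6.67 × 10^5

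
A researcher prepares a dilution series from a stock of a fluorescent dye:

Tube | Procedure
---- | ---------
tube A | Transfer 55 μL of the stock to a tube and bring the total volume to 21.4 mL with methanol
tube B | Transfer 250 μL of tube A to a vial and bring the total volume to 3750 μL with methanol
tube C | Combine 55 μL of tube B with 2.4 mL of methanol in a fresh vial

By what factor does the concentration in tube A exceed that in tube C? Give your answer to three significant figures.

Step 1: 55 μL brought to 21.4 mL → factor 21400/55 = 389.09
Step 2: 250 μL brought to 3750 μL → factor 3750/250 = 15
Step 3: 55 μL + 2.4 mL = 2455 μL total → factor 2455/55 = 44.636
Dilution factor to tube A = 389.09; to tube C = 2.6051 × 10^5
[tube A]/[tube C] = (factor to tube C)/(factor to tube A) = 2.6051 × 10^5/389.09 = 670

670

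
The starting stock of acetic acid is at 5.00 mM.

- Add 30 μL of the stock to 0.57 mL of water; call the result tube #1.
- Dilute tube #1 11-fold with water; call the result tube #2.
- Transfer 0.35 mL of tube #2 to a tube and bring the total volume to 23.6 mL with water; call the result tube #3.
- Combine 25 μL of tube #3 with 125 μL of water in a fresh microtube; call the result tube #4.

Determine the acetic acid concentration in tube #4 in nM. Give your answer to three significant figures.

56.2 nM

Step 1: 30 μL + 0.57 mL = 600 μL total → factor 600/30 = 20
Step 2: 11-fold → factor 11
Step 3: 0.35 mL brought to 23.6 mL → factor 23.6/0.35 = 67.429
Step 4: 25 μL + 125 μL = 150 μL total → factor 150/25 = 6
Overall dilution factor = 20 × 11 × 67.429 × 6 = 89006
Final = 5.00 mM / 89006 = 5.618 × 10^-5 mM = 56.2 nM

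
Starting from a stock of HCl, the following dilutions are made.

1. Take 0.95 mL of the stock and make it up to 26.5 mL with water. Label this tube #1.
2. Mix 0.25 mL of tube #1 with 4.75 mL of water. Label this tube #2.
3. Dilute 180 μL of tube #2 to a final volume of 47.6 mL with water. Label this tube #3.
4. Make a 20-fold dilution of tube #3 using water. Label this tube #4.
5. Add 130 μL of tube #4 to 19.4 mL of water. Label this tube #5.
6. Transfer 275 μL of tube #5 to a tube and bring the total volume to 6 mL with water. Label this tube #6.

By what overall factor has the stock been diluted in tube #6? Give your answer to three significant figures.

Step 1: 0.95 mL brought to 26.5 mL → factor 26.5/0.95 = 27.895
Step 2: 0.25 mL + 4.75 mL = 5 mL total → factor 5/0.25 = 20
Step 3: 180 μL brought to 47.6 mL → factor 47600/180 = 264.44
Step 4: 20-fold → factor 20
Step 5: 130 μL + 19.4 mL = 19530 μL total → factor 19530/130 = 150.23
Step 6: 275 μL brought to 6 mL → factor 6000/275 = 21.818
Overall dilution factor = 27.895 × 20 × 264.44 × 20 × 150.23 × 21.818 = 9.6715 × 10^9

9.67 × 10^9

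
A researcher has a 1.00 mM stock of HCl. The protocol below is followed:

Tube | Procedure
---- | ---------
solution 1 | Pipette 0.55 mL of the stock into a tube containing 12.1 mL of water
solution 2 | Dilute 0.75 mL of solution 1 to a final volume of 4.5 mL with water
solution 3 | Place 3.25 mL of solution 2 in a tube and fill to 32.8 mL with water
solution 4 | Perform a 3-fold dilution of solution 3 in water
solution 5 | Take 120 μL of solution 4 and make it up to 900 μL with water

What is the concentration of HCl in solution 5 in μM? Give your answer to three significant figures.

Step 1: 0.55 mL + 12.1 mL = 12.65 mL total → factor 12.65/0.55 = 23
Step 2: 0.75 mL brought to 4.5 mL → factor 4.5/0.75 = 6
Step 3: 3.25 mL brought to 32.8 mL → factor 32.8/3.25 = 10.092
Step 4: 3-fold → factor 3
Step 5: 120 μL brought to 900 μL → factor 900/120 = 7.5
Overall dilution factor = 23 × 6 × 10.092 × 3 × 7.5 = 31337
Final = 1.00 mM / 31337 = 3.191 × 10^-5 mM = 0.0319 μM

0.0319 μM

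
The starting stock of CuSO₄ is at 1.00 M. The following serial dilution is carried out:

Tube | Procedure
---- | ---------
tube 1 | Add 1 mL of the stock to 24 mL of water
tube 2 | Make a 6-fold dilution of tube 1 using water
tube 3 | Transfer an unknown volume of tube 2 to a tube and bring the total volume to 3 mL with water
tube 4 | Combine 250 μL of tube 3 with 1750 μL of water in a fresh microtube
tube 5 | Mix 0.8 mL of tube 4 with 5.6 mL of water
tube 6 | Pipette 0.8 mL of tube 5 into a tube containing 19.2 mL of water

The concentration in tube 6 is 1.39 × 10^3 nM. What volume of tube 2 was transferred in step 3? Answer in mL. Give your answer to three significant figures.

1.00 mL

Step 1: 1 mL + 24 mL = 25 mL total → factor 25/1 = 25
Step 2: 6-fold → factor 6
Step 3: v brought to 3 mL → factor = 3 mL/v
Step 4: 250 μL + 1750 μL = 2000 μL total → factor 2000/250 = 8
Step 5: 0.8 mL + 5.6 mL = 6.4 mL total → factor 6.4/0.8 = 8
Step 6: 0.8 mL + 19.2 mL = 20 mL total → factor 20/0.8 = 25
Product of known-step factors = 2.4 × 10^5
Overall factor = 1.00 M / (1.39 × 10^3 nM) = 7.1942 × 10^5
Step-3 factor = 7.1942 × 10^5 / 2.4 × 10^5 = 2.9976
v = 3 mL / 2.9976 = 1.00 mL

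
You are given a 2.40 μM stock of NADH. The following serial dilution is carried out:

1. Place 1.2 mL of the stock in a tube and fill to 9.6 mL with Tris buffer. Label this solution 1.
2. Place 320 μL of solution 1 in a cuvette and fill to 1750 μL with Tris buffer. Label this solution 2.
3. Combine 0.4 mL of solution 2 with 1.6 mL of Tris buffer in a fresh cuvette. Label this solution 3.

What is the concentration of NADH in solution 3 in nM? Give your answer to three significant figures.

Step 1: 1.2 mL brought to 9.6 mL → factor 9.6/1.2 = 8
Step 2: 320 μL brought to 1750 μL → factor 1750/320 = 5.4688
Step 3: 0.4 mL + 1.6 mL = 2 mL total → factor 2/0.4 = 5
Overall dilution factor = 8 × 5.4688 × 5 = 218.75
Final = 2.40 μM / 218.75 = 0.01097 μM = 11.0 nM

11.0 nM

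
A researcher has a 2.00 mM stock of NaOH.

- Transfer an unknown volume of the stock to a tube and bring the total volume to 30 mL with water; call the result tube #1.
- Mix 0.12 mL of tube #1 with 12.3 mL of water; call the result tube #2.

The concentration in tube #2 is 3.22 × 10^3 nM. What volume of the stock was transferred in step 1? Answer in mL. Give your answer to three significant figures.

Step 1: v brought to 30 mL → factor = 30 mL/v
Step 2: 0.12 mL + 12.3 mL = 12.42 mL total → factor 12.42/0.12 = 103.5
Product of known-step factors = 103.5
Overall factor = 2.00 mM / (3.22 × 10^3 nM) = 621.12
Step-1 factor = 621.12 / 103.5 = 6.0011
v = 30 mL / 6.0011 = 5.00 mL

5.00 mL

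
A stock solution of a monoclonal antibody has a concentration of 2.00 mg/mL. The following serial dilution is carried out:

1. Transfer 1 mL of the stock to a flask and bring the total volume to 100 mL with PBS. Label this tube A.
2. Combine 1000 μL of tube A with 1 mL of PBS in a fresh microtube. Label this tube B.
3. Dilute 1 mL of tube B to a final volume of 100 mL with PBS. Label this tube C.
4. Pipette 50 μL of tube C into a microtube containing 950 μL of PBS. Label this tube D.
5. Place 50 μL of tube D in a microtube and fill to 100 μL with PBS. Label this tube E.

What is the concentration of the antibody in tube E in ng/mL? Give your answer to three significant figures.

Step 1: 1 mL brought to 100 mL → factor 100/1 = 100
Step 2: 1000 μL + 1 mL = 2000 μL total → factor 2000/1000 = 2
Step 3: 1 mL brought to 100 mL → factor 100/1 = 100
Step 4: 50 μL + 950 μL = 1000 μL total → factor 1000/50 = 20
Step 5: 50 μL brought to 100 μL → factor 100/50 = 2
Overall dilution factor = 100 × 2 × 100 × 20 × 2 = 8 × 10^5
Final = 2.00 mg/mL / 8 × 10^5 = 2.500 × 10^-6 mg/mL = 2.50 ng/mL

2.50 ng/mL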